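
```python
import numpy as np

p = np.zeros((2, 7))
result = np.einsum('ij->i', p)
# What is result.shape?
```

(2,)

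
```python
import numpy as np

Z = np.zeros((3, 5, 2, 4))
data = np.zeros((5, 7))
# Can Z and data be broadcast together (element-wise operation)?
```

No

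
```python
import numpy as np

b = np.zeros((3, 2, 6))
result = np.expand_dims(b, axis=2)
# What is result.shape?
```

(3, 2, 1, 6)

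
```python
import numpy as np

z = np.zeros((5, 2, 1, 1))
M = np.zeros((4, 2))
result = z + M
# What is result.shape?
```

(5, 2, 4, 2)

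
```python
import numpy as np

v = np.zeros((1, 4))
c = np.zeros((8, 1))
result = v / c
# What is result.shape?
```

(8, 4)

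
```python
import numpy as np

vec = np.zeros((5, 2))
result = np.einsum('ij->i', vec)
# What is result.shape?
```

(5,)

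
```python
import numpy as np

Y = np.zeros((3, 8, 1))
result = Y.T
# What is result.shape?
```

(1, 8, 3)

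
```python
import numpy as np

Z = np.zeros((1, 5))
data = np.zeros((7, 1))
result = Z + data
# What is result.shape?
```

(7, 5)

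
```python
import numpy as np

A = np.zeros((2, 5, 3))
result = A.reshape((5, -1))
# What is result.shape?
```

(5, 6)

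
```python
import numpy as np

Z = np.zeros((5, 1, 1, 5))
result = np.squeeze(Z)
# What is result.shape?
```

(5, 5)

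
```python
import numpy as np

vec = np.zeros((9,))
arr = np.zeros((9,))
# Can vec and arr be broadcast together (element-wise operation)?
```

Yes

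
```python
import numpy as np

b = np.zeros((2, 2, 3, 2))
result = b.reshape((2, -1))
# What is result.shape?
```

(2, 12)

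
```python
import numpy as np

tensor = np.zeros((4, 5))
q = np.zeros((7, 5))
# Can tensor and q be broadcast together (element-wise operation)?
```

No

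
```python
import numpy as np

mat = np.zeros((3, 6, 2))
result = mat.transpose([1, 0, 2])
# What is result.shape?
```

(6, 3, 2)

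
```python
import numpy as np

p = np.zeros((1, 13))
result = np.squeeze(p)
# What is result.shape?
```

(13,)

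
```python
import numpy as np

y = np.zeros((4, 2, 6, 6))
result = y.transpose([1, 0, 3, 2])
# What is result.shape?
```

(2, 4, 6, 6)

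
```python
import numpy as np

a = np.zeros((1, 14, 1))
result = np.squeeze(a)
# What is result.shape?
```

(14,)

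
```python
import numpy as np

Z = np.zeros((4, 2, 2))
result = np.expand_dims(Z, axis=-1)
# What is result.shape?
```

(4, 2, 2, 1)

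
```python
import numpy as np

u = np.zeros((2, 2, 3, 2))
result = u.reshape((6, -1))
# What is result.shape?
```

(6, 4)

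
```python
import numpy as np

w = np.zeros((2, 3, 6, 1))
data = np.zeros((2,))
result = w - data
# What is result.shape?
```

(2, 3, 6, 2)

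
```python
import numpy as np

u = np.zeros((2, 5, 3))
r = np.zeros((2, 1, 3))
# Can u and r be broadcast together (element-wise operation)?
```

Yes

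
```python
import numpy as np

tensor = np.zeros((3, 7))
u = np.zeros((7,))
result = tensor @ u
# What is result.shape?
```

(3,)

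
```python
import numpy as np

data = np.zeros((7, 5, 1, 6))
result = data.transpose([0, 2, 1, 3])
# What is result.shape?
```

(7, 1, 5, 6)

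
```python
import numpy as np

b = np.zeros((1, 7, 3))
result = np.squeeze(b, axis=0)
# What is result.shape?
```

(7, 3)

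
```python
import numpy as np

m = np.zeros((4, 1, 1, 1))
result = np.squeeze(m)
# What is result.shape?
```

(4,)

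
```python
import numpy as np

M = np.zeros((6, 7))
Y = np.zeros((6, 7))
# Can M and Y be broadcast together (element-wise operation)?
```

Yes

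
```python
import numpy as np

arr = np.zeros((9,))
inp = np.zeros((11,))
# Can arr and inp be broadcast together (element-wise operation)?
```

No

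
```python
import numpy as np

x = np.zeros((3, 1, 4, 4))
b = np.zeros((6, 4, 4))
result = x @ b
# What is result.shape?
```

(3, 6, 4, 4)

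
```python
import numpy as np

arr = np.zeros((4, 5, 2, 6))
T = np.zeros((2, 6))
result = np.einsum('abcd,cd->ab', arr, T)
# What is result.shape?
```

(4, 5)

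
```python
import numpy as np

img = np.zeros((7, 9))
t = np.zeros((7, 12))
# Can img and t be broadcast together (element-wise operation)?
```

No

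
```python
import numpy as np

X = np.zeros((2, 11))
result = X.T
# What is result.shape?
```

(11, 2)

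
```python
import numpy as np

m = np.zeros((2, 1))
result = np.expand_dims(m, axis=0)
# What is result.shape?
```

(1, 2, 1)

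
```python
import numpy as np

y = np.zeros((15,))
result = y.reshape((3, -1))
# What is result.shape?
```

(3, 5)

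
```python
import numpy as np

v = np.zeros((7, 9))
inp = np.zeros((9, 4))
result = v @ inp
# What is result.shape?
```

(7, 4)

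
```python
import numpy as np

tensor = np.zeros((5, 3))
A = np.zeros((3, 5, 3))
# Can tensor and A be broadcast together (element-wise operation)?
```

Yes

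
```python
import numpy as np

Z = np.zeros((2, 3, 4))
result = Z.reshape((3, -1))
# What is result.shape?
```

(3, 8)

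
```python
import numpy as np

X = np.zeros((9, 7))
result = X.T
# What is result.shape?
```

(7, 9)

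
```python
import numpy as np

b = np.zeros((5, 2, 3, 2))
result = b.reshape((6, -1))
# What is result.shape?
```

(6, 10)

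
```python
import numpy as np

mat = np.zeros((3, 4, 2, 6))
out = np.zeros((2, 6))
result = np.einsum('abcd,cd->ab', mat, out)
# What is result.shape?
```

(3, 4)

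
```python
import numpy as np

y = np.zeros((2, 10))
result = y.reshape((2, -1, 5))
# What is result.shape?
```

(2, 2, 5)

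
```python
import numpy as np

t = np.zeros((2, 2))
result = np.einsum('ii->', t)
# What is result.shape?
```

()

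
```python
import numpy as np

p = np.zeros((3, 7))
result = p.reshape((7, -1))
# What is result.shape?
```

(7, 3)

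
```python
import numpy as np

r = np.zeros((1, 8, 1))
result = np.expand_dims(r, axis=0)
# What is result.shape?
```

(1, 1, 8, 1)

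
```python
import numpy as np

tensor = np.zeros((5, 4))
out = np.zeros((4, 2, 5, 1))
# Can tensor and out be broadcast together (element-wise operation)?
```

Yes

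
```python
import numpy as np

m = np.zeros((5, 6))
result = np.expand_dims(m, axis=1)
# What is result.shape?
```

(5, 1, 6)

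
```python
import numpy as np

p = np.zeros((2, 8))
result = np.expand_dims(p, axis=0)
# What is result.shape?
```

(1, 2, 8)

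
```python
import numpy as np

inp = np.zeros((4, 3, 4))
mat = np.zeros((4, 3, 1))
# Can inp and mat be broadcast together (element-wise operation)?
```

Yes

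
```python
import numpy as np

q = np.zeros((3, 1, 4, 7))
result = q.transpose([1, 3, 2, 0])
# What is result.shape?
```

(1, 7, 4, 3)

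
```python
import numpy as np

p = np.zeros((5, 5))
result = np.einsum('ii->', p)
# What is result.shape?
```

()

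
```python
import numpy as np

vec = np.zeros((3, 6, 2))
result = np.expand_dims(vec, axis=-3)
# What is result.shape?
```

(3, 1, 6, 2)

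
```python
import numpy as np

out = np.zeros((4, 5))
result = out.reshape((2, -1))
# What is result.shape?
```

(2, 10)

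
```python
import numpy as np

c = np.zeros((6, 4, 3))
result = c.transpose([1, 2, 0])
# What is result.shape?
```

(4, 3, 6)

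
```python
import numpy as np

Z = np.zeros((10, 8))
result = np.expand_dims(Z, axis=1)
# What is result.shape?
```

(10, 1, 8)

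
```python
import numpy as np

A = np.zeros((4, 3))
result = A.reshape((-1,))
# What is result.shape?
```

(12,)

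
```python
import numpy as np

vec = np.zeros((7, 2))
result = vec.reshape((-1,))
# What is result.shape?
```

(14,)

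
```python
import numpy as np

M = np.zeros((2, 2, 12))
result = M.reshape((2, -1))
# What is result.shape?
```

(2, 24)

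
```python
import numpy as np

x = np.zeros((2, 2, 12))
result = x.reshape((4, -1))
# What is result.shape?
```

(4, 12)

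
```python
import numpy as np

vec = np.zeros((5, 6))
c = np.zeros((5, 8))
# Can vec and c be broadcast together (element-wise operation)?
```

No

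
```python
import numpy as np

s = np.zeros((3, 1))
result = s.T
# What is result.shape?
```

(1, 3)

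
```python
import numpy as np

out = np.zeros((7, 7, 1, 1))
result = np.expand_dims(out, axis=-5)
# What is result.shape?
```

(1, 7, 7, 1, 1)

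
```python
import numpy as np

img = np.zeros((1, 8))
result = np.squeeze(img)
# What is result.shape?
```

(8,)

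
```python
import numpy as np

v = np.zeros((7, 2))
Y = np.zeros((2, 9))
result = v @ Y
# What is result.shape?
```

(7, 9)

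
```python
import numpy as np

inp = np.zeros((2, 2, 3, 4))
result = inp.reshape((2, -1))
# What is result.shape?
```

(2, 24)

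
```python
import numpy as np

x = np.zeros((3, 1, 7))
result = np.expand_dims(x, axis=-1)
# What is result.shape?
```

(3, 1, 7, 1)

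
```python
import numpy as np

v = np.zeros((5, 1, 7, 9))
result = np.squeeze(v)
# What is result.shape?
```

(5, 7, 9)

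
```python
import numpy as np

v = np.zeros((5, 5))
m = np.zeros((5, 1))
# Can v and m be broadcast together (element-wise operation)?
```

Yes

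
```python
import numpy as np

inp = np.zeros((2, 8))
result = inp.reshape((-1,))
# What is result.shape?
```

(16,)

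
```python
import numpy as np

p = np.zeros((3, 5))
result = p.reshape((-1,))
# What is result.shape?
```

(15,)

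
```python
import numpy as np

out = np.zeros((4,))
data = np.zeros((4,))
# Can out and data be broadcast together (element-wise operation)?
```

Yes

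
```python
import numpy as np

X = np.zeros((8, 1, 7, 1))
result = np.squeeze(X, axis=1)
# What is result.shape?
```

(8, 7, 1)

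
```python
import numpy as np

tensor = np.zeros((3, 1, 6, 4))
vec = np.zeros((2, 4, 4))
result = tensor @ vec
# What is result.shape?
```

(3, 2, 6, 4)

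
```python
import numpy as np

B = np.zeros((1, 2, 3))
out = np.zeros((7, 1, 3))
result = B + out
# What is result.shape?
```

(7, 2, 3)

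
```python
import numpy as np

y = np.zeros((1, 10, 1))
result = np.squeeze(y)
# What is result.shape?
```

(10,)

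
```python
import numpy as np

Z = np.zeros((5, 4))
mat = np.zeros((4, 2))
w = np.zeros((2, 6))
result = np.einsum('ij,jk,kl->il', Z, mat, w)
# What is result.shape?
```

(5, 6)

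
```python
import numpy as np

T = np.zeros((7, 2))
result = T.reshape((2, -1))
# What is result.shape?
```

(2, 7)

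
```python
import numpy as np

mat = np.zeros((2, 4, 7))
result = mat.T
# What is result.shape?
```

(7, 4, 2)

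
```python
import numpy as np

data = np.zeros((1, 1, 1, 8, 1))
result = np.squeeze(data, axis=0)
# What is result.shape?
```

(1, 1, 8, 1)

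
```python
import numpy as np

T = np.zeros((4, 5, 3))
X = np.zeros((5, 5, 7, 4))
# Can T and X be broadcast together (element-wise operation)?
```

No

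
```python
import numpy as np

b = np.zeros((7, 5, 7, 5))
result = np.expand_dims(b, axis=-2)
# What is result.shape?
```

(7, 5, 7, 1, 5)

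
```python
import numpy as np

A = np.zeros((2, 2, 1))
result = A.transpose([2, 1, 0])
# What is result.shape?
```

(1, 2, 2)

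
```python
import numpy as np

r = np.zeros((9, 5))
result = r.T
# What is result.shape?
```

(5, 9)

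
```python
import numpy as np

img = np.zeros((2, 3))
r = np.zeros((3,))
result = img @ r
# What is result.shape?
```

(2,)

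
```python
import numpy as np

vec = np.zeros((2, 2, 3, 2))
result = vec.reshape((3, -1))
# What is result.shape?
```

(3, 8)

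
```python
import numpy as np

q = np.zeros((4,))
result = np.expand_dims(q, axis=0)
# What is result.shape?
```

(1, 4)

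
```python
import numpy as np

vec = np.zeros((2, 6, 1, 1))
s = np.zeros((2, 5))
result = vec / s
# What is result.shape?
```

(2, 6, 2, 5)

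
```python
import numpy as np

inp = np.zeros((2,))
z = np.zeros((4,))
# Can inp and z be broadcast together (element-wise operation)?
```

No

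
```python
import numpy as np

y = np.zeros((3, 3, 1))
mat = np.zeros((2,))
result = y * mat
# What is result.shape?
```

(3, 3, 2)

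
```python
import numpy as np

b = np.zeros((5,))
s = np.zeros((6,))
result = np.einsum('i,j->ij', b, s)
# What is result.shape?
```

(5, 6)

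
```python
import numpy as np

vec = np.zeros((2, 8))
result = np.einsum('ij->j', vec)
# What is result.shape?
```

(8,)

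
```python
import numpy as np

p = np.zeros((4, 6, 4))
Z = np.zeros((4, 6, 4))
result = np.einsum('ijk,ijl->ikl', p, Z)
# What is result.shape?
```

(4, 4, 4)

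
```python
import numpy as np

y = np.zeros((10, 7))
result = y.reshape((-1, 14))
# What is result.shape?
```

(5, 14)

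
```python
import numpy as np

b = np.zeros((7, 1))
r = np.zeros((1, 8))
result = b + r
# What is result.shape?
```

(7, 8)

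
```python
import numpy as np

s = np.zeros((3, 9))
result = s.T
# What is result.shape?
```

(9, 3)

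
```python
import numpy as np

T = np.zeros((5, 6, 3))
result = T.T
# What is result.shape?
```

(3, 6, 5)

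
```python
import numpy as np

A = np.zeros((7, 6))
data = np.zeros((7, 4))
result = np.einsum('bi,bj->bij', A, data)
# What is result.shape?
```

(7, 6, 4)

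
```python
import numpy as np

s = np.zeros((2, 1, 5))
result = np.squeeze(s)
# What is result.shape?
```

(2, 5)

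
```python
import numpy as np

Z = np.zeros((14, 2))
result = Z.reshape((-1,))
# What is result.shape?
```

(28,)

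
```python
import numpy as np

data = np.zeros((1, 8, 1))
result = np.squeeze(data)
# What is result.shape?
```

(8,)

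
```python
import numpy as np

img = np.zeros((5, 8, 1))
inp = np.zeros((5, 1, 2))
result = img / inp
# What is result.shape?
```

(5, 8, 2)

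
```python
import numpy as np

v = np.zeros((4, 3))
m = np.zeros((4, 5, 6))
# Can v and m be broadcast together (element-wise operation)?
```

No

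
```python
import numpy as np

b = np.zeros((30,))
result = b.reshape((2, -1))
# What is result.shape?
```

(2, 15)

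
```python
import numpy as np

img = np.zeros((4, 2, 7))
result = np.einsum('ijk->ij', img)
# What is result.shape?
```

(4, 2)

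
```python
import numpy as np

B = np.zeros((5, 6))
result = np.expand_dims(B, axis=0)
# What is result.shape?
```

(1, 5, 6)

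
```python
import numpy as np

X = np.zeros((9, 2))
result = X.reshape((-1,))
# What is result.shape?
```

(18,)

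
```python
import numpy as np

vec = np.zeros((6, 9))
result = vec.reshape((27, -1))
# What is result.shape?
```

(27, 2)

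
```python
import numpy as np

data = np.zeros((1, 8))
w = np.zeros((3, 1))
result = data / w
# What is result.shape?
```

(3, 8)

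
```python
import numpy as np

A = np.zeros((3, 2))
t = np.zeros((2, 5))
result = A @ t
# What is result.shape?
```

(3, 5)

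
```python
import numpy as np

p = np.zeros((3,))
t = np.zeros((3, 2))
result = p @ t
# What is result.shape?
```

(2,)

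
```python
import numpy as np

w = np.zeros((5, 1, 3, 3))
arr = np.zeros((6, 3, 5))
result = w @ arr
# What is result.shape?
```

(5, 6, 3, 5)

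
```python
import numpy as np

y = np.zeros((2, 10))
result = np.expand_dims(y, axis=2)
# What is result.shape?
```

(2, 10, 1)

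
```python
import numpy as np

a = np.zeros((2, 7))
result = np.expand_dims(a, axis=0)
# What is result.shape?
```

(1, 2, 7)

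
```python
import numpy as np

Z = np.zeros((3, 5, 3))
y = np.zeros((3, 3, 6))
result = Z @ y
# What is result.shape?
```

(3, 5, 6)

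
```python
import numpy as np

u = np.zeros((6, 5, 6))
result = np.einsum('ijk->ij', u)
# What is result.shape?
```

(6, 5)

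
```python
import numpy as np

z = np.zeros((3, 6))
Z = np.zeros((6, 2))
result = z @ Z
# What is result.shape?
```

(3, 2)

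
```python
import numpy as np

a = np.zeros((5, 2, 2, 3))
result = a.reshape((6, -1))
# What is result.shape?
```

(6, 10)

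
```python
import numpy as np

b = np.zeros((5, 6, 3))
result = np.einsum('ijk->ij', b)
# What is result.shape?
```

(5, 6)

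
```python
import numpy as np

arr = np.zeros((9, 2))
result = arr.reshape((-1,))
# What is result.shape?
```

(18,)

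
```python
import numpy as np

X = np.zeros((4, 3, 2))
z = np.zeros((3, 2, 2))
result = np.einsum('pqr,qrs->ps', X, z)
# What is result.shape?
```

(4, 2)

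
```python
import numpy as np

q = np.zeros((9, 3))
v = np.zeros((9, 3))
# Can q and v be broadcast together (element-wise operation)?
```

Yes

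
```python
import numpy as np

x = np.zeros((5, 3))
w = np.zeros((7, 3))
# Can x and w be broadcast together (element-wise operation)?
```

No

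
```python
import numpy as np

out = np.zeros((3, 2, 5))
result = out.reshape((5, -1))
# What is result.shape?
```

(5, 6)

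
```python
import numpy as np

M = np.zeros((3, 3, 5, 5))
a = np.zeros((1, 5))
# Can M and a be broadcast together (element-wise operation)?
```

Yes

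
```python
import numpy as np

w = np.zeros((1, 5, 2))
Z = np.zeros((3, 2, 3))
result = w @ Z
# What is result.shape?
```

(3, 5, 3)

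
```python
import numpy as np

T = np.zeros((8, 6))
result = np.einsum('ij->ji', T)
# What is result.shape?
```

(6, 8)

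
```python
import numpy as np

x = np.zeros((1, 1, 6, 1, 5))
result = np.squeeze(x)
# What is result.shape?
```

(6, 5)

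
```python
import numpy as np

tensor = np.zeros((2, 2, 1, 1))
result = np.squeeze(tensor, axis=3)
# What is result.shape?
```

(2, 2, 1)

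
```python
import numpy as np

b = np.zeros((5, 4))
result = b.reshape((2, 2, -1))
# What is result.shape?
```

(2, 2, 5)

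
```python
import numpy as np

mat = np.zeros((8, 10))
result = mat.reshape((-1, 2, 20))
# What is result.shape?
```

(2, 2, 20)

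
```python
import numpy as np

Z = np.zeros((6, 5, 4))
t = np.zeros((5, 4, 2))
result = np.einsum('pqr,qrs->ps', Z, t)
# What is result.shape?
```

(6, 2)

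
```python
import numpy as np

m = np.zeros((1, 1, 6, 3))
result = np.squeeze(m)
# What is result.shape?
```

(6, 3)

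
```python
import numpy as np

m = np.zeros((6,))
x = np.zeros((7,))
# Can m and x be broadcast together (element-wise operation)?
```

No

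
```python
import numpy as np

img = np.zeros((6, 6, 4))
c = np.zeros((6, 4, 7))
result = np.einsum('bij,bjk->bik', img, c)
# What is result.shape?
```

(6, 6, 7)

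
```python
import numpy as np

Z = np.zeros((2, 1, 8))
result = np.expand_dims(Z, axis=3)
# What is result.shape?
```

(2, 1, 8, 1)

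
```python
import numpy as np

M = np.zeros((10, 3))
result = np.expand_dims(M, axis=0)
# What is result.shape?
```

(1, 10, 3)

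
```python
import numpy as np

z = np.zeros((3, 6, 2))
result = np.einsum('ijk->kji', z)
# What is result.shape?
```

(2, 6, 3)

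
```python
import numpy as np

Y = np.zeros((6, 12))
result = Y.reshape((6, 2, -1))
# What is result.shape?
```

(6, 2, 6)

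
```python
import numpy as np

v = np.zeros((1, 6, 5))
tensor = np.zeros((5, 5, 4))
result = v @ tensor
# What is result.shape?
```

(5, 6, 4)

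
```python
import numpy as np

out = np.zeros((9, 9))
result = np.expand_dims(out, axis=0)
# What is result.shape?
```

(1, 9, 9)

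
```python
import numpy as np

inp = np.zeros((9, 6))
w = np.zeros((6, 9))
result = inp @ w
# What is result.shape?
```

(9, 9)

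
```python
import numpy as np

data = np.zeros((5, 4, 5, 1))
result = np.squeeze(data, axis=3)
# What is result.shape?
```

(5, 4, 5)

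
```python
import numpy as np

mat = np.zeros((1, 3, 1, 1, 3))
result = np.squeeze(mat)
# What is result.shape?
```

(3, 3)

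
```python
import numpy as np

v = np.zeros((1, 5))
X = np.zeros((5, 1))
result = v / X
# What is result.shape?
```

(5, 5)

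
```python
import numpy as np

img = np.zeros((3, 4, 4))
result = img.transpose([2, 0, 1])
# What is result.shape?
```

(4, 3, 4)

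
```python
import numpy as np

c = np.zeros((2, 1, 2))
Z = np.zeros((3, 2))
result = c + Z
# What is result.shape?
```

(2, 3, 2)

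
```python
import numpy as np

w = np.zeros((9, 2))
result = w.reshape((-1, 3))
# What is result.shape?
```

(6, 3)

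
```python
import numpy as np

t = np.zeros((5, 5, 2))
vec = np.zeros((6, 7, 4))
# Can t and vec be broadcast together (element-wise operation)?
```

No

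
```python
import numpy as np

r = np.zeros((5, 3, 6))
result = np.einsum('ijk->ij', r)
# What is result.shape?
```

(5, 3)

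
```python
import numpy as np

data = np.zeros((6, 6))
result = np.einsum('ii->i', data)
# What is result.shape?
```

(6,)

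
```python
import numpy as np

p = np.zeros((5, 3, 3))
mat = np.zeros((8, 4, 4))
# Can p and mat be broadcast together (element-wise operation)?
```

No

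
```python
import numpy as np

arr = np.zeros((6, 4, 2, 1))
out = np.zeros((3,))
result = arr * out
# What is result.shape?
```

(6, 4, 2, 3)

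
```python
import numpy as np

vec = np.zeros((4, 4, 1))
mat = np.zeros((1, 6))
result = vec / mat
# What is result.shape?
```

(4, 4, 6)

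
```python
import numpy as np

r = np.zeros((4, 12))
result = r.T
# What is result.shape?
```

(12, 4)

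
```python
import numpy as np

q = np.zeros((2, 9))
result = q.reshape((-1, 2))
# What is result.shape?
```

(9, 2)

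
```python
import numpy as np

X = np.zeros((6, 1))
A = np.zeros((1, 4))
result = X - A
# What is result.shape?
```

(6, 4)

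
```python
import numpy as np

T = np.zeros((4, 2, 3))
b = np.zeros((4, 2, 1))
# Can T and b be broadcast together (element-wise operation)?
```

Yes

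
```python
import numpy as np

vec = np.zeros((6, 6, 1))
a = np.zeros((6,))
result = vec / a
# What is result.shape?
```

(6, 6, 6)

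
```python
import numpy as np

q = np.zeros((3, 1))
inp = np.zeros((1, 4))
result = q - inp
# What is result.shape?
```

(3, 4)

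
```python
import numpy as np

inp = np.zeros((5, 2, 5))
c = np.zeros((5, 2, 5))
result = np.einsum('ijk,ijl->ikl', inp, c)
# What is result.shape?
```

(5, 5, 5)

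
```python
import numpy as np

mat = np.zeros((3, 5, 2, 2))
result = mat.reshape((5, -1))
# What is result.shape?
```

(5, 12)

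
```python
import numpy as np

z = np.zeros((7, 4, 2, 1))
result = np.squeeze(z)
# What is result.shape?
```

(7, 4, 2)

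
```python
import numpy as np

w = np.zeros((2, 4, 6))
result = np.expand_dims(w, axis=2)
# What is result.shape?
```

(2, 4, 1, 6)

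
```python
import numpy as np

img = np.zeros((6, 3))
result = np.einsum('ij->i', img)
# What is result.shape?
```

(6,)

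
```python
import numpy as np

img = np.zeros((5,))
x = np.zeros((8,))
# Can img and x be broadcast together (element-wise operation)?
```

No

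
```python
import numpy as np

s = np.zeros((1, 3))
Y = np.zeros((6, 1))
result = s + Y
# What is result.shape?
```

(6, 3)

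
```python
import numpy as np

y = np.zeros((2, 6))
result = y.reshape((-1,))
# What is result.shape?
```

(12,)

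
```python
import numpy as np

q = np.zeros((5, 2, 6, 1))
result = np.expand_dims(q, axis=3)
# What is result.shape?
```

(5, 2, 6, 1, 1)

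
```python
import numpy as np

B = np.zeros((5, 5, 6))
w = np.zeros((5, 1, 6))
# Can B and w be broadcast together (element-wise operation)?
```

Yes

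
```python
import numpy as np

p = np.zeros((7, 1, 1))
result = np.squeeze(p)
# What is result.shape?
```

(7,)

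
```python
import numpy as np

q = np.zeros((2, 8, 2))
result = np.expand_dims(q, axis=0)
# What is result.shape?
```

(1, 2, 8, 2)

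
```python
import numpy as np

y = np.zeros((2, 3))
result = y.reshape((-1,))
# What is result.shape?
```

(6,)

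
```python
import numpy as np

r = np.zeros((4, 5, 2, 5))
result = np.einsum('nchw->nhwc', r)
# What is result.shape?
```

(4, 2, 5, 5)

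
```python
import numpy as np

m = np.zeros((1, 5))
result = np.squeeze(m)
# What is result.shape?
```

(5,)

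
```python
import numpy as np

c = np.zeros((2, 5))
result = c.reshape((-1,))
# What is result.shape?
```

(10,)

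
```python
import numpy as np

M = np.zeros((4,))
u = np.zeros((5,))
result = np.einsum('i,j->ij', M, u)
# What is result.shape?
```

(4, 5)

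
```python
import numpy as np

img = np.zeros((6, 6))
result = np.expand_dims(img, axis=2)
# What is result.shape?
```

(6, 6, 1)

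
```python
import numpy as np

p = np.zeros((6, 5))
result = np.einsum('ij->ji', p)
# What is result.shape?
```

(5, 6)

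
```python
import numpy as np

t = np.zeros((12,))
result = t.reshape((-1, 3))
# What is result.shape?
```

(4, 3)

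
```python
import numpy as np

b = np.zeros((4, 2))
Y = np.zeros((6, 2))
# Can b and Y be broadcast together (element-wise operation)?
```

No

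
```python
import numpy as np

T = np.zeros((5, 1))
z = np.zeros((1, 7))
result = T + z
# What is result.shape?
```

(5, 7)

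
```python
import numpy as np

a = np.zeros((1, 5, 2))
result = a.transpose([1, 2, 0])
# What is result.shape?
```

(5, 2, 1)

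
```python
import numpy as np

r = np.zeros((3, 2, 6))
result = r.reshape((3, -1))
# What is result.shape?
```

(3, 12)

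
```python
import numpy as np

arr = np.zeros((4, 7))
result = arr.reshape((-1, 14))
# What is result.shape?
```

(2, 14)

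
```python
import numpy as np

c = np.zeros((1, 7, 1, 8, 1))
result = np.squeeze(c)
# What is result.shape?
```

(7, 8)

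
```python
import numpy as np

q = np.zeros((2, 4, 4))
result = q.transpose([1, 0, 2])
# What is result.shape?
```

(4, 2, 4)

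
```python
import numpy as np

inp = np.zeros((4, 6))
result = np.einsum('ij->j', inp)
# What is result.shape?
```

(6,)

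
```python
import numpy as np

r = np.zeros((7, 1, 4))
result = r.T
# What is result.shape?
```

(4, 1, 7)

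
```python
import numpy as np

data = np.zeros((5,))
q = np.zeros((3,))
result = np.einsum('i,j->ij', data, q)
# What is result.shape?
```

(5, 3)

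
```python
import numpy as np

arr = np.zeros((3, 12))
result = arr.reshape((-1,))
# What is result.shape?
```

(36,)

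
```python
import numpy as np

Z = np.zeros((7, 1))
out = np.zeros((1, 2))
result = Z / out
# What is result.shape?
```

(7, 2)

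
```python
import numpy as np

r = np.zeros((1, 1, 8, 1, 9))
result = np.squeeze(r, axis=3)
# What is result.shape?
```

(1, 1, 8, 9)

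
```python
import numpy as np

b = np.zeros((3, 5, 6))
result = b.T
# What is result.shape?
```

(6, 5, 3)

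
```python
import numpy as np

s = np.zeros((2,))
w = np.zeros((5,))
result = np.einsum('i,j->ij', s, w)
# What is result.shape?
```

(2, 5)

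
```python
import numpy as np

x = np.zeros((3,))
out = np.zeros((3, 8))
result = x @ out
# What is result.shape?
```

(8,)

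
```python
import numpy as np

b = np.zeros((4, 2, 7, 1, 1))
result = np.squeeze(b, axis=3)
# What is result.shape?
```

(4, 2, 7, 1)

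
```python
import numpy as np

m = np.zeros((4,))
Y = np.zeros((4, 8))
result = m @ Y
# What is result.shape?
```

(8,)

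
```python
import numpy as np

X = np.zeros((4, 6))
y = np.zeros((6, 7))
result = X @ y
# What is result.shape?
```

(4, 7)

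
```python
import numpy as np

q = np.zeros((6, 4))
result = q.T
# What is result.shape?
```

(4, 6)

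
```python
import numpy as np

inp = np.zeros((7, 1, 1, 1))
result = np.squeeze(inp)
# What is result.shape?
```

(7,)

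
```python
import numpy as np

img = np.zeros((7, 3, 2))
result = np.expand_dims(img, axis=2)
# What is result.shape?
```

(7, 3, 1, 2)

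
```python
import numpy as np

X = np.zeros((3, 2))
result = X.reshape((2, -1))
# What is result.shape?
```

(2, 3)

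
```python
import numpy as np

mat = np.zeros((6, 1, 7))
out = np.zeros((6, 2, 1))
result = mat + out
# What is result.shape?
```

(6, 2, 7)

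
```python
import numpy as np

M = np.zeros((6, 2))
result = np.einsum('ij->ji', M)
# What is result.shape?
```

(2, 6)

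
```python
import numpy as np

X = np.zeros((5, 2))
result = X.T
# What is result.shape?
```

(2, 5)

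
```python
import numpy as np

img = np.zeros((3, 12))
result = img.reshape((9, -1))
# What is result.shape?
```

(9, 4)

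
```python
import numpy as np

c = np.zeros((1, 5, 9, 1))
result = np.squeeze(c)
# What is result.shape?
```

(5, 9)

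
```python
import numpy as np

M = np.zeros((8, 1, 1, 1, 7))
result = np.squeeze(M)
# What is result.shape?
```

(8, 7)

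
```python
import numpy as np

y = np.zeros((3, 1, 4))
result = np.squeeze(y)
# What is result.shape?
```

(3, 4)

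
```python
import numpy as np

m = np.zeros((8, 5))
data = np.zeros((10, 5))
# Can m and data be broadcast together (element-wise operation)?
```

No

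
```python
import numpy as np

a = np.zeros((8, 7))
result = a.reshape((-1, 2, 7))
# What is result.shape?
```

(4, 2, 7)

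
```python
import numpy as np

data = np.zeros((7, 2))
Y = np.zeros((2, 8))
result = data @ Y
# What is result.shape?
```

(7, 8)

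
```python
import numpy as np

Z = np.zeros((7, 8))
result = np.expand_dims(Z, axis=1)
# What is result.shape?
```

(7, 1, 8)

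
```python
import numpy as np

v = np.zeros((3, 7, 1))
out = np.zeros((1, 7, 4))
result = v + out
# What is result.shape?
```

(3, 7, 4)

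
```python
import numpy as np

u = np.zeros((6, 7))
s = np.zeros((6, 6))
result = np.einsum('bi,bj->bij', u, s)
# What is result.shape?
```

(6, 7, 6)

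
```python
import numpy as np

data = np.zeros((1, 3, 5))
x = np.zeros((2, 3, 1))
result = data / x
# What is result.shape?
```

(2, 3, 5)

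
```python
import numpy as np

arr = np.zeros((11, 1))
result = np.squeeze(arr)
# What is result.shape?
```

(11,)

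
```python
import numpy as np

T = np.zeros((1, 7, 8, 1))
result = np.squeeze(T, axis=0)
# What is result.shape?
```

(7, 8, 1)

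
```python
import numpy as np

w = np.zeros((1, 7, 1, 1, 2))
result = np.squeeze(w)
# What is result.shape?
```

(7, 2)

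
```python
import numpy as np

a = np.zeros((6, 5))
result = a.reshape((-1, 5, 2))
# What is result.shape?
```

(3, 5, 2)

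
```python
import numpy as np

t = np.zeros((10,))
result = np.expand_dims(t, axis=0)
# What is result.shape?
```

(1, 10)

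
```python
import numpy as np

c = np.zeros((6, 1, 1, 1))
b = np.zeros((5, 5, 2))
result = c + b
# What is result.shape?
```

(6, 5, 5, 2)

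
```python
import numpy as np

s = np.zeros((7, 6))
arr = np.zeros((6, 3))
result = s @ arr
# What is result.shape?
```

(7, 3)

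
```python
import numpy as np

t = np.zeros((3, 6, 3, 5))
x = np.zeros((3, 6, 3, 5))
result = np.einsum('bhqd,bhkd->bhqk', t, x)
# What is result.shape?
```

(3, 6, 3, 3)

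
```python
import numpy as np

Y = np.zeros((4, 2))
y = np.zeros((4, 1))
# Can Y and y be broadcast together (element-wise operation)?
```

Yes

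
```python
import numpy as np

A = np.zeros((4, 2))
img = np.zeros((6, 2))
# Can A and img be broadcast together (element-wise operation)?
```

No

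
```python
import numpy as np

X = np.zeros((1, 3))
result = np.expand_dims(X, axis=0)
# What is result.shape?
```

(1, 1, 3)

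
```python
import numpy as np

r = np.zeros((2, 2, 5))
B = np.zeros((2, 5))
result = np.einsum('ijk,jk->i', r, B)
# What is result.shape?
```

(2,)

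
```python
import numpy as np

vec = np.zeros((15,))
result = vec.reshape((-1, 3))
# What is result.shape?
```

(5, 3)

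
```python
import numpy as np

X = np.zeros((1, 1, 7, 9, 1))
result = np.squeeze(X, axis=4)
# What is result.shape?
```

(1, 1, 7, 9)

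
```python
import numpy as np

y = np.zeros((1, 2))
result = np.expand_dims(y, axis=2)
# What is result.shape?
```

(1, 2, 1)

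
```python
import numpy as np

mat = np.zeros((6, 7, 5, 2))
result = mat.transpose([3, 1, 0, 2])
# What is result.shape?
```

(2, 7, 6, 5)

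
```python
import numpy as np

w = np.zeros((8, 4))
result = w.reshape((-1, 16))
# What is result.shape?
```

(2, 16)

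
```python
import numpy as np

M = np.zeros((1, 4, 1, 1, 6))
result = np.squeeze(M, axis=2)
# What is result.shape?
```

(1, 4, 1, 6)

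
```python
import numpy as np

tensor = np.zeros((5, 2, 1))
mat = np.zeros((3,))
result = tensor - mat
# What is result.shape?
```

(5, 2, 3)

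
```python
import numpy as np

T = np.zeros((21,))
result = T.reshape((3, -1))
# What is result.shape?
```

(3, 7)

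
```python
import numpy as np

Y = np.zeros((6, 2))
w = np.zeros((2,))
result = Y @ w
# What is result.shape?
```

(6,)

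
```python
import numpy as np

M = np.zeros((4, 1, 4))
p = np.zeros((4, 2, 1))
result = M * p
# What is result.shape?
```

(4, 2, 4)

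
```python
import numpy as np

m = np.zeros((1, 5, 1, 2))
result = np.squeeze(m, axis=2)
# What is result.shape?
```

(1, 5, 2)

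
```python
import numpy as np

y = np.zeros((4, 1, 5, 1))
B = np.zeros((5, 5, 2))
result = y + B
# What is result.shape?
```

(4, 5, 5, 2)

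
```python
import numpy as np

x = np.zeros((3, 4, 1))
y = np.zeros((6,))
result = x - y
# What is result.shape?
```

(3, 4, 6)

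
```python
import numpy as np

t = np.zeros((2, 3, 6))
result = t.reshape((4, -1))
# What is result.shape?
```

(4, 9)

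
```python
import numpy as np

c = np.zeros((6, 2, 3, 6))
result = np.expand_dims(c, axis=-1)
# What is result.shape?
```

(6, 2, 3, 6, 1)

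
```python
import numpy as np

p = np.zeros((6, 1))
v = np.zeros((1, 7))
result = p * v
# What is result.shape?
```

(6, 7)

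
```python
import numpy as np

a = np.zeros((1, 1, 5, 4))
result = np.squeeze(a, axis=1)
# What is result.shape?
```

(1, 5, 4)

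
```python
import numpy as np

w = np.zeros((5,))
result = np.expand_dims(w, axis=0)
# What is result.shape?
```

(1, 5)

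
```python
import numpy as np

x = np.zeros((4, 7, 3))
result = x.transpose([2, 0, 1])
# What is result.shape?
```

(3, 4, 7)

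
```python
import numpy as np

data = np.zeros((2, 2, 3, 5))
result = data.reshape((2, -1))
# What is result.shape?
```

(2, 30)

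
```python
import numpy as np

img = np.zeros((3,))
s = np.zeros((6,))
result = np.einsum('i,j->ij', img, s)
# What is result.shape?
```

(3, 6)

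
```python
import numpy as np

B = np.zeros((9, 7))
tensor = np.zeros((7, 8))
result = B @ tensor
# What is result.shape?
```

(9, 8)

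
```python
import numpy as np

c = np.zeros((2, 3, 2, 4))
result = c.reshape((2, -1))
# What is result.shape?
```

(2, 24)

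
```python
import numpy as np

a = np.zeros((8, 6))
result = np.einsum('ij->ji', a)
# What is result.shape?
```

(6, 8)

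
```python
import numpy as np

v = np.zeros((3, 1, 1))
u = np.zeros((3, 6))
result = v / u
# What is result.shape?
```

(3, 3, 6)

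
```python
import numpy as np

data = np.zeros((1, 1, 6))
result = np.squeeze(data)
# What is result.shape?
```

(6,)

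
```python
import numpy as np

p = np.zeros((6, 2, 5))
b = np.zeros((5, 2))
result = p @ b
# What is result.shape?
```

(6, 2, 2)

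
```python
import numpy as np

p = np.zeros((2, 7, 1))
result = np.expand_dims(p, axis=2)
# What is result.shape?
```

(2, 7, 1, 1)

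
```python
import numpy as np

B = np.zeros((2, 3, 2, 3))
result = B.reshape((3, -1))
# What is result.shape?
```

(3, 12)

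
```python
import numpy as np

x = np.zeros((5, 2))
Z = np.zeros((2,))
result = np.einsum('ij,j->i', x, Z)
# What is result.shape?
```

(5,)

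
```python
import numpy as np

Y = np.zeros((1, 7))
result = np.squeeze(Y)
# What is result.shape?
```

(7,)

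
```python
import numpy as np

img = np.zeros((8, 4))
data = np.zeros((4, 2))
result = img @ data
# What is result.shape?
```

(8, 2)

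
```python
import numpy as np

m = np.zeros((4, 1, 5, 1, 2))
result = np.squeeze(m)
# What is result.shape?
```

(4, 5, 2)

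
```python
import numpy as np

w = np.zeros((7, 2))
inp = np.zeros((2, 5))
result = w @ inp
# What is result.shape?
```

(7, 5)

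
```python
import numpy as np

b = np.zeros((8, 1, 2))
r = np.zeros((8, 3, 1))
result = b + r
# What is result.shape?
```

(8, 3, 2)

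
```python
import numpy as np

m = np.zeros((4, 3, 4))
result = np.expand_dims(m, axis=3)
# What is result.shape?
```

(4, 3, 4, 1)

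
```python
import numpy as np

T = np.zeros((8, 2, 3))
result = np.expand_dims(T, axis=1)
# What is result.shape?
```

(8, 1, 2, 3)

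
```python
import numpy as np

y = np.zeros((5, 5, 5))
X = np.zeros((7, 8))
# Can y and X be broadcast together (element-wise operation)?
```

No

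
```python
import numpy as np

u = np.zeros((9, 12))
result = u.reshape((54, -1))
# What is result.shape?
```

(54, 2)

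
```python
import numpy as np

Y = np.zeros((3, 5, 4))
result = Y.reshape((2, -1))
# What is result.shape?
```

(2, 30)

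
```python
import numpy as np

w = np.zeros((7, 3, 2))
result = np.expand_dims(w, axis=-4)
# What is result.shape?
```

(1, 7, 3, 2)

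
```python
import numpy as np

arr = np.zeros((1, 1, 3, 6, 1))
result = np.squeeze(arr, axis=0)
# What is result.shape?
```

(1, 3, 6, 1)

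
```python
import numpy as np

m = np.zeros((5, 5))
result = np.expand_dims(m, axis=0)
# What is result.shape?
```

(1, 5, 5)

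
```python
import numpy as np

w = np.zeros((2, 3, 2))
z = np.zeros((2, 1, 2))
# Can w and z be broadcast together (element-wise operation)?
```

Yes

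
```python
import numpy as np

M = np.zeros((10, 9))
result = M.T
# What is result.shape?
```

(9, 10)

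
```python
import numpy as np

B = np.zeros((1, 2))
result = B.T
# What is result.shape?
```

(2, 1)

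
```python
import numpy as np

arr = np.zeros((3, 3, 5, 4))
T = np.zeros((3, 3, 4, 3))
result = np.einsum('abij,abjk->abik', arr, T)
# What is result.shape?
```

(3, 3, 5, 3)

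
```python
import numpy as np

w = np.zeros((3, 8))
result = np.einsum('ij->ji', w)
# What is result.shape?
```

(8, 3)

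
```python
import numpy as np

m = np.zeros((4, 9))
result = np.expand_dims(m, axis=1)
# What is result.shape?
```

(4, 1, 9)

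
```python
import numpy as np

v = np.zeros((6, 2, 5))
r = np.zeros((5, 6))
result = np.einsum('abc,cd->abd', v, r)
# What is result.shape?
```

(6, 2, 6)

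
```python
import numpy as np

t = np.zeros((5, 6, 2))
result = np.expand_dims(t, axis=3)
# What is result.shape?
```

(5, 6, 2, 1)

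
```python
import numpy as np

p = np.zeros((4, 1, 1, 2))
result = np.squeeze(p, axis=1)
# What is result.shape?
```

(4, 1, 2)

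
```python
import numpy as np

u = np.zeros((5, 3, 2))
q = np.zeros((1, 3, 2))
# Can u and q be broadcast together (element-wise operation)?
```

Yes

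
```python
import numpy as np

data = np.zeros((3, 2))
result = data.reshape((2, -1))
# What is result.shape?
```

(2, 3)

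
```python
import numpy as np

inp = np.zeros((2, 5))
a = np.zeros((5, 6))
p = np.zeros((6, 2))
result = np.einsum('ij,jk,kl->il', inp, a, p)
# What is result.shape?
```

(2, 2)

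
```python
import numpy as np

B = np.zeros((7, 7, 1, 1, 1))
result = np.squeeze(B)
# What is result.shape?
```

(7, 7)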